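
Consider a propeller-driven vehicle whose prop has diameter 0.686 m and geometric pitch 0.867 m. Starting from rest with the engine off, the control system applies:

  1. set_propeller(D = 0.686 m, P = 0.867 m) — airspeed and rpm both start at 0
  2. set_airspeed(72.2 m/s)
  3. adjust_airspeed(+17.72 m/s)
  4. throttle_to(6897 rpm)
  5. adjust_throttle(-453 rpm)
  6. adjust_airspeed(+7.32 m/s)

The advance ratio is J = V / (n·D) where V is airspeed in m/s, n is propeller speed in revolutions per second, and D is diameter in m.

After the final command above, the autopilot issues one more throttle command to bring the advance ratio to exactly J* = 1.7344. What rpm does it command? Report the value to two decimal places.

rpm = 4903.69

set_propeller: D = 0.686 m, P = 0.867 m (p = P/D = 1.263848); state ← (V=0, rpm=0)
set_airspeed(72.2): V ← 72.2 m/s
adjust_airspeed(+17.72): V ← 72.2 +17.72 = 89.92 m/s
throttle_to(6897): rpm ← 6897
adjust_throttle(-453): rpm ← 6897 -453 = 6444
adjust_airspeed(+7.32): V ← 89.92 +7.32 = 97.24 m/s
final state: V = 97.24 m/s, rpm = 6444 → n = rpm/60 = 107.400000 rev/s
target J* = 1.7344; solve J* = V/(n·D) for n: n = V/(J*·D) = 97.24/(1.7344 × 0.686) = 81.728131 rev/s
rpm = 60·n = 4903.687885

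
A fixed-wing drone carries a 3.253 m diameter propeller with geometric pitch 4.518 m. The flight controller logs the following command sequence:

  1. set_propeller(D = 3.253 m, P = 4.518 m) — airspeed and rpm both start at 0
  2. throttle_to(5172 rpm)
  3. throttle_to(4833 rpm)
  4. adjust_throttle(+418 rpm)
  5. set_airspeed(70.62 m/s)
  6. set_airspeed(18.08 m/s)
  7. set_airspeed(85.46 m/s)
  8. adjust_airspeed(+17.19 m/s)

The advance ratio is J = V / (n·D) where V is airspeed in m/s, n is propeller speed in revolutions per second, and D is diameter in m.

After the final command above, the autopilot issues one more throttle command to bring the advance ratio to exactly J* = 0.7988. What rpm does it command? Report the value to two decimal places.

rpm = 2370.22

set_propeller: D = 3.253 m, P = 4.518 m (p = P/D = 1.388872); state ← (V=0, rpm=0)
throttle_to(5172): rpm ← 5172
throttle_to(4833): rpm ← 4833
adjust_throttle(+418): rpm ← 4833 +418 = 5251
set_airspeed(70.62): V ← 70.62 m/s
set_airspeed(18.08): V ← 18.08 m/s
set_airspeed(85.46): V ← 85.46 m/s
adjust_airspeed(+17.19): V ← 85.46 +17.19 = 102.65 m/s
final state: V = 102.65 m/s, rpm = 5251 → n = rpm/60 = 87.516667 rev/s
target J* = 0.7988; solve J* = V/(n·D) for n: n = V/(J*·D) = 102.65/(0.7988 × 3.253) = 39.503614 rev/s
rpm = 60·n = 2370.216868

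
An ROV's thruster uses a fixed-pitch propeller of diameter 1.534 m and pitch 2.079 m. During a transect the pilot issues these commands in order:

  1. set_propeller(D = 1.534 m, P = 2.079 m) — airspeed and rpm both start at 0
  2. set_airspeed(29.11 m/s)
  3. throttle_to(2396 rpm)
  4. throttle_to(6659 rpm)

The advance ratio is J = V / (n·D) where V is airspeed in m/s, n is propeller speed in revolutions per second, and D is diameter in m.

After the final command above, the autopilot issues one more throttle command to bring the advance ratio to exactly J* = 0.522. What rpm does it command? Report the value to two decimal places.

set_propeller: D = 1.534 m, P = 2.079 m (p = P/D = 1.355280); state ← (V=0, rpm=0)
set_airspeed(29.11): V ← 29.11 m/s
throttle_to(2396): rpm ← 2396
throttle_to(6659): rpm ← 6659
final state: V = 29.11 m/s, rpm = 6659 → n = rpm/60 = 110.983333 rev/s
target J* = 0.522; solve J* = V/(n·D) for n: n = V/(J*·D) = 29.11/(0.522 × 1.534) = 36.353509 rev/s
rpm = 60·n = 2181.210568

rpm = 2181.21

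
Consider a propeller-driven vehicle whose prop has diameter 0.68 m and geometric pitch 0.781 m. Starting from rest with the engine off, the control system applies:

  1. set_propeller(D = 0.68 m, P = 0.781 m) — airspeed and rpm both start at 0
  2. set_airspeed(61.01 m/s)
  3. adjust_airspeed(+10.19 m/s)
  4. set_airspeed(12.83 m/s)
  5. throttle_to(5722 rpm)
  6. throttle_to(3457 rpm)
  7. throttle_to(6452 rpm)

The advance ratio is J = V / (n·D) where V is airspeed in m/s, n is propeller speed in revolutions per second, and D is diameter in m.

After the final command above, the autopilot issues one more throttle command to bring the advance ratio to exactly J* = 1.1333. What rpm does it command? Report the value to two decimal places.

rpm = 998.90

set_propeller: D = 0.68 m, P = 0.781 m (p = P/D = 1.148529); state ← (V=0, rpm=0)
set_airspeed(61.01): V ← 61.01 m/s
adjust_airspeed(+10.19): V ← 61.01 +10.19 = 71.2 m/s
set_airspeed(12.83): V ← 12.83 m/s
throttle_to(5722): rpm ← 5722
throttle_to(3457): rpm ← 3457
throttle_to(6452): rpm ← 6452
final state: V = 12.83 m/s, rpm = 6452 → n = rpm/60 = 107.533333 rev/s
target J* = 1.1333; solve J* = V/(n·D) for n: n = V/(J*·D) = 12.83/(1.1333 × 0.68) = 16.648414 rev/s
rpm = 60·n = 998.904812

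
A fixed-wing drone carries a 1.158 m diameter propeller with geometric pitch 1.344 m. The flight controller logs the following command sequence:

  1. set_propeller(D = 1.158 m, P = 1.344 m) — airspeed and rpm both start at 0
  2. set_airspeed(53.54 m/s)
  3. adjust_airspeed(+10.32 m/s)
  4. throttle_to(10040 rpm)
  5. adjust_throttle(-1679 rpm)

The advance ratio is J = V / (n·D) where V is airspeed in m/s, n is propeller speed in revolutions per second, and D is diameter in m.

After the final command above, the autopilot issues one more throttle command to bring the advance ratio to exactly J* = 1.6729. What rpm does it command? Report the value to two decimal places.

set_propeller: D = 1.158 m, P = 1.344 m (p = P/D = 1.160622); state ← (V=0, rpm=0)
set_airspeed(53.54): V ← 53.54 m/s
adjust_airspeed(+10.32): V ← 53.54 +10.32 = 63.86 m/s
throttle_to(10040): rpm ← 10040
adjust_throttle(-1679): rpm ← 10040 -1679 = 8361
final state: V = 63.86 m/s, rpm = 8361 → n = rpm/60 = 139.350000 rev/s
target J* = 1.6729; solve J* = V/(n·D) for n: n = V/(J*·D) = 63.86/(1.6729 × 1.158) = 32.964795 rev/s
rpm = 60·n = 1977.887674

rpm = 1977.89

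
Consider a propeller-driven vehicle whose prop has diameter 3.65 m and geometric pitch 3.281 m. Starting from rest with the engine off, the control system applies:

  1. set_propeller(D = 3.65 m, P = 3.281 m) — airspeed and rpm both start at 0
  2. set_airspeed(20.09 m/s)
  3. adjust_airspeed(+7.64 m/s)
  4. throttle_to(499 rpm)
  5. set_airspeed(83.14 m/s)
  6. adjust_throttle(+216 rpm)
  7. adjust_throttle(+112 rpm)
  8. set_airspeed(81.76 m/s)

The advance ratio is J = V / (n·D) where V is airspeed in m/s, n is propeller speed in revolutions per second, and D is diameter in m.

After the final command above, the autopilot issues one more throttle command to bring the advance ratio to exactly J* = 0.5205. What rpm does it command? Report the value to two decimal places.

set_propeller: D = 3.65 m, P = 3.281 m (p = P/D = 0.898904); state ← (V=0, rpm=0)
set_airspeed(20.09): V ← 20.09 m/s
adjust_airspeed(+7.64): V ← 20.09 +7.64 = 27.73 m/s
throttle_to(499): rpm ← 499
set_airspeed(83.14): V ← 83.14 m/s
adjust_throttle(+216): rpm ← 499 +216 = 715
adjust_throttle(+112): rpm ← 715 +112 = 827
set_airspeed(81.76): V ← 81.76 m/s
final state: V = 81.76 m/s, rpm = 827 → n = rpm/60 = 13.783333 rev/s
target J* = 0.5205; solve J* = V/(n·D) for n: n = V/(J*·D) = 81.76/(0.5205 × 3.65) = 43.035543 rev/s
rpm = 60·n = 2582.132565

rpm = 2582.13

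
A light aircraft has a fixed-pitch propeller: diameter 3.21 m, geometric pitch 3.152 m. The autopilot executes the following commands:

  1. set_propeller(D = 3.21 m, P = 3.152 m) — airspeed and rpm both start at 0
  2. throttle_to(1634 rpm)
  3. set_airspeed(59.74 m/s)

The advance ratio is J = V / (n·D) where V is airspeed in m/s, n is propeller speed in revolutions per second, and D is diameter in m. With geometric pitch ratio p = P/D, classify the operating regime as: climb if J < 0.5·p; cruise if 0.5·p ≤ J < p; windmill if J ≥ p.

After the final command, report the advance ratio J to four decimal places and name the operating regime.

J = 0.6834, regime = cruise

set_propeller: D = 3.21 m, P = 3.152 m (p = P/D = 0.981931); state ← (V=0, rpm=0)
throttle_to(1634): rpm ← 1634
set_airspeed(59.74): V ← 59.74 m/s
final state: V = 59.74 m/s, rpm = 1634 → n = rpm/60 = 27.233333 rev/s
J = V / (n·D) = 59.74 / (27.233333 × 3.21) = 0.683375
regime bands: climb J<0.4910 | cruise [0.4910, 0.9819) | windmill J≥0.9819
J = 0.6834 → cruise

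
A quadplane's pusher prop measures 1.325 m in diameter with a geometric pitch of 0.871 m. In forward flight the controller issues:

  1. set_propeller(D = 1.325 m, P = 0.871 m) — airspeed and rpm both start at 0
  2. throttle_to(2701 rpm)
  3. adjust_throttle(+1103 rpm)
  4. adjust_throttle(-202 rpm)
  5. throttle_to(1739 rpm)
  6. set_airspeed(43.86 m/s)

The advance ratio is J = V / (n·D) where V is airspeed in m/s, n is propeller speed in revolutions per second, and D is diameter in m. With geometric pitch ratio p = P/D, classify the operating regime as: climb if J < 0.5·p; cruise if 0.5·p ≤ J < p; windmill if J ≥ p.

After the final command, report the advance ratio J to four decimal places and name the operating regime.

J = 1.1421, regime = windmill

set_propeller: D = 1.325 m, P = 0.871 m (p = P/D = 0.657358); state ← (V=0, rpm=0)
throttle_to(2701): rpm ← 2701
adjust_throttle(+1103): rpm ← 2701 +1103 = 3804
adjust_throttle(-202): rpm ← 3804 -202 = 3602
throttle_to(1739): rpm ← 1739
set_airspeed(43.86): V ← 43.86 m/s
final state: V = 43.86 m/s, rpm = 1739 → n = rpm/60 = 28.983333 rev/s
J = V / (n·D) = 43.86 / (28.983333 × 1.325) = 1.142101
regime bands: climb J<0.3287 | cruise [0.3287, 0.6574) | windmill J≥0.6574
J = 1.1421 → windmill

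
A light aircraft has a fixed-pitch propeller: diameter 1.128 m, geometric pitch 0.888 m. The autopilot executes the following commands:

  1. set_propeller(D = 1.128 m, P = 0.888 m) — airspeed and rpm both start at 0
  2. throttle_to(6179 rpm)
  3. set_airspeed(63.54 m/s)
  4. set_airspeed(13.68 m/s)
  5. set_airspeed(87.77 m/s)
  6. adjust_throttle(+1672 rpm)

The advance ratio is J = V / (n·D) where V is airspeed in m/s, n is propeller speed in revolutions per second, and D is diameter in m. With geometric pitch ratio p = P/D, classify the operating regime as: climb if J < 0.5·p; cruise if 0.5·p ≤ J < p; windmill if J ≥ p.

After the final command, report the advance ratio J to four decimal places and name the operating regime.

J = 0.5947, regime = cruise

set_propeller: D = 1.128 m, P = 0.888 m (p = P/D = 0.787234); state ← (V=0, rpm=0)
throttle_to(6179): rpm ← 6179
set_airspeed(63.54): V ← 63.54 m/s
set_airspeed(13.68): V ← 13.68 m/s
set_airspeed(87.77): V ← 87.77 m/s
adjust_throttle(+1672): rpm ← 6179 +1672 = 7851
final state: V = 87.77 m/s, rpm = 7851 → n = rpm/60 = 130.850000 rev/s
J = V / (n·D) = 87.77 / (130.850000 × 1.128) = 0.594653
regime bands: climb J<0.3936 | cruise [0.3936, 0.7872) | windmill J≥0.7872
J = 0.5947 → cruise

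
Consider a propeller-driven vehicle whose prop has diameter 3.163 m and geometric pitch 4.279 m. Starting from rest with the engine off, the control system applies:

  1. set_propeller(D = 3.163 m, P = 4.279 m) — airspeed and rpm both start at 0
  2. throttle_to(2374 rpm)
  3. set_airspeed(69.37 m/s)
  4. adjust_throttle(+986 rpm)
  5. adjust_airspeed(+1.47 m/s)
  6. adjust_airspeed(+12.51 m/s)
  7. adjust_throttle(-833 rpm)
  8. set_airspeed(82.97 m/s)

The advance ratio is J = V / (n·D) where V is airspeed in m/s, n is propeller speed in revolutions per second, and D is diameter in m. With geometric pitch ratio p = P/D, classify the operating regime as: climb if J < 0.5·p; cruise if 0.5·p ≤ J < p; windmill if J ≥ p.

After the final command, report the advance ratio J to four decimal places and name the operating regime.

set_propeller: D = 3.163 m, P = 4.279 m (p = P/D = 1.352830); state ← (V=0, rpm=0)
throttle_to(2374): rpm ← 2374
set_airspeed(69.37): V ← 69.37 m/s
adjust_throttle(+986): rpm ← 2374 +986 = 3360
adjust_airspeed(+1.47): V ← 69.37 +1.47 = 70.84 m/s
adjust_airspeed(+12.51): V ← 70.84 +12.51 = 83.35 m/s
adjust_throttle(-833): rpm ← 3360 -833 = 2527
set_airspeed(82.97): V ← 82.97 m/s
final state: V = 82.97 m/s, rpm = 2527 → n = rpm/60 = 42.116667 rev/s
J = V / (n·D) = 82.97 / (42.116667 × 3.163) = 0.622828
regime bands: climb J<0.6764 | cruise [0.6764, 1.3528) | windmill J≥1.3528
J = 0.6228 → climb

J = 0.6228, regime = climb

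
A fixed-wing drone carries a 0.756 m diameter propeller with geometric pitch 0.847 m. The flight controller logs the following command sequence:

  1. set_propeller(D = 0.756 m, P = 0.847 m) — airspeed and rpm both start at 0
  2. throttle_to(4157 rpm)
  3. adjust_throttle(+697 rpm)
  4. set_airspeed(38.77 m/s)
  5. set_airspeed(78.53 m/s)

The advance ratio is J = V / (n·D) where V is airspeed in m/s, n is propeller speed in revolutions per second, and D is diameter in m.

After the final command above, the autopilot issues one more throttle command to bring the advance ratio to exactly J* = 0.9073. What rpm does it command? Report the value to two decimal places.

rpm = 6869.33

set_propeller: D = 0.756 m, P = 0.847 m (p = P/D = 1.120370); state ← (V=0, rpm=0)
throttle_to(4157): rpm ← 4157
adjust_throttle(+697): rpm ← 4157 +697 = 4854
set_airspeed(38.77): V ← 38.77 m/s
set_airspeed(78.53): V ← 78.53 m/s
final state: V = 78.53 m/s, rpm = 4854 → n = rpm/60 = 80.900000 rev/s
target J* = 0.9073; solve J* = V/(n·D) for n: n = V/(J*·D) = 78.53/(0.9073 × 0.756) = 114.488770 rev/s
rpm = 60·n = 6869.326223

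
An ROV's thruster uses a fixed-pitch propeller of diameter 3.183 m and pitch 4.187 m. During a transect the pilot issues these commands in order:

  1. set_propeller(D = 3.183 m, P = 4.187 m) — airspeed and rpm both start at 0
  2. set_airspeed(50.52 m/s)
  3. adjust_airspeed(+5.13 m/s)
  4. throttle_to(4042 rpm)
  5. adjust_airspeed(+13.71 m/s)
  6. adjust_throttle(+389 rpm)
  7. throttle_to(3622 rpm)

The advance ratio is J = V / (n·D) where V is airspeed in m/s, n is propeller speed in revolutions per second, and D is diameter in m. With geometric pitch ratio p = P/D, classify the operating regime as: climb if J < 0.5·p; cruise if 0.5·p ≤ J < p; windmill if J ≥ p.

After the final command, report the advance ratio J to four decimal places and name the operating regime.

set_propeller: D = 3.183 m, P = 4.187 m (p = P/D = 1.315426); state ← (V=0, rpm=0)
set_airspeed(50.52): V ← 50.52 m/s
adjust_airspeed(+5.13): V ← 50.52 +5.13 = 55.65 m/s
throttle_to(4042): rpm ← 4042
adjust_airspeed(+13.71): V ← 55.65 +13.71 = 69.36 m/s
adjust_throttle(+389): rpm ← 4042 +389 = 4431
throttle_to(3622): rpm ← 3622
final state: V = 69.36 m/s, rpm = 3622 → n = rpm/60 = 60.366667 rev/s
J = V / (n·D) = 69.36 / (60.366667 × 3.183) = 0.360973
regime bands: climb J<0.6577 | cruise [0.6577, 1.3154) | windmill J≥1.3154
J = 0.3610 → climb

J = 0.3610, regime = climb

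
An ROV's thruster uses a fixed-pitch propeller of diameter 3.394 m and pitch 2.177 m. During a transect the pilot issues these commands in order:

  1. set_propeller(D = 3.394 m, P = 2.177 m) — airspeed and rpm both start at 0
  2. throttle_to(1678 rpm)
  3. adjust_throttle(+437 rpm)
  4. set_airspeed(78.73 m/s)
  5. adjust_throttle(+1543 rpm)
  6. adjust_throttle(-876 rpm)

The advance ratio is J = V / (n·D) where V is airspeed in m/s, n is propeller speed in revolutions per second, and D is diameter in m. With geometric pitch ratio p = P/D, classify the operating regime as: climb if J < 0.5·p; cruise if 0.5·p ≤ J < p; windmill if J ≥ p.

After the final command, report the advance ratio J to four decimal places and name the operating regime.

J = 0.5003, regime = cruise

set_propeller: D = 3.394 m, P = 2.177 m (p = P/D = 0.641426); state ← (V=0, rpm=0)
throttle_to(1678): rpm ← 1678
adjust_throttle(+437): rpm ← 1678 +437 = 2115
set_airspeed(78.73): V ← 78.73 m/s
adjust_throttle(+1543): rpm ← 2115 +1543 = 3658
adjust_throttle(-876): rpm ← 3658 -876 = 2782
final state: V = 78.73 m/s, rpm = 2782 → n = rpm/60 = 46.366667 rev/s
J = V / (n·D) = 78.73 / (46.366667 × 3.394) = 0.500291
regime bands: climb J<0.3207 | cruise [0.3207, 0.6414) | windmill J≥0.6414
J = 0.5003 → cruise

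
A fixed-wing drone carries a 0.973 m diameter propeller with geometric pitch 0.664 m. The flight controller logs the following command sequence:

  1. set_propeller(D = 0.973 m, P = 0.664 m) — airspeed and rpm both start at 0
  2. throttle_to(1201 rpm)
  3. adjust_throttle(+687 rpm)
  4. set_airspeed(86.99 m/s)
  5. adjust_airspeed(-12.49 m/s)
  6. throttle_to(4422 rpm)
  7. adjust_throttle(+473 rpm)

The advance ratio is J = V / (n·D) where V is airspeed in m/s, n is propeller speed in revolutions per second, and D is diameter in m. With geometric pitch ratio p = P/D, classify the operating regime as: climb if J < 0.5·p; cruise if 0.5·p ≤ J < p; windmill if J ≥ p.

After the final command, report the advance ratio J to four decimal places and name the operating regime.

set_propeller: D = 0.973 m, P = 0.664 m (p = P/D = 0.682425); state ← (V=0, rpm=0)
throttle_to(1201): rpm ← 1201
adjust_throttle(+687): rpm ← 1201 +687 = 1888
set_airspeed(86.99): V ← 86.99 m/s
adjust_airspeed(-12.49): V ← 86.99 -12.49 = 74.5 m/s
throttle_to(4422): rpm ← 4422
adjust_throttle(+473): rpm ← 4422 +473 = 4895
final state: V = 74.5 m/s, rpm = 4895 → n = rpm/60 = 81.583333 rev/s
J = V / (n·D) = 74.5 / (81.583333 × 0.973) = 0.938517
regime bands: climb J<0.3412 | cruise [0.3412, 0.6824) | windmill J≥0.6824
J = 0.9385 → windmill

J = 0.9385, regime = windmill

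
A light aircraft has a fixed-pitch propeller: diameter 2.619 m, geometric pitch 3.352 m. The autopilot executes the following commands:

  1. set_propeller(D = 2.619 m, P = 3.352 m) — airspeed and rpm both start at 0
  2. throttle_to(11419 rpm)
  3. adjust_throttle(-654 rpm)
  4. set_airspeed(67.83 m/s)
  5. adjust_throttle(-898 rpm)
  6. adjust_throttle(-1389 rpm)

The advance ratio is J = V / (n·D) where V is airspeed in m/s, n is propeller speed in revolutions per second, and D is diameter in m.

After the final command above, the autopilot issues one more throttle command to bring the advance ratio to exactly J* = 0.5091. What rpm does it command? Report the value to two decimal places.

rpm = 3052.35

set_propeller: D = 2.619 m, P = 3.352 m (p = P/D = 1.279878); state ← (V=0, rpm=0)
throttle_to(11419): rpm ← 11419
adjust_throttle(-654): rpm ← 11419 -654 = 10765
set_airspeed(67.83): V ← 67.83 m/s
adjust_throttle(-898): rpm ← 10765 -898 = 9867
adjust_throttle(-1389): rpm ← 9867 -1389 = 8478
final state: V = 67.83 m/s, rpm = 8478 → n = rpm/60 = 141.300000 rev/s
target J* = 0.5091; solve J* = V/(n·D) for n: n = V/(J*·D) = 67.83/(0.5091 × 2.619) = 50.872517 rev/s
rpm = 60·n = 3052.350992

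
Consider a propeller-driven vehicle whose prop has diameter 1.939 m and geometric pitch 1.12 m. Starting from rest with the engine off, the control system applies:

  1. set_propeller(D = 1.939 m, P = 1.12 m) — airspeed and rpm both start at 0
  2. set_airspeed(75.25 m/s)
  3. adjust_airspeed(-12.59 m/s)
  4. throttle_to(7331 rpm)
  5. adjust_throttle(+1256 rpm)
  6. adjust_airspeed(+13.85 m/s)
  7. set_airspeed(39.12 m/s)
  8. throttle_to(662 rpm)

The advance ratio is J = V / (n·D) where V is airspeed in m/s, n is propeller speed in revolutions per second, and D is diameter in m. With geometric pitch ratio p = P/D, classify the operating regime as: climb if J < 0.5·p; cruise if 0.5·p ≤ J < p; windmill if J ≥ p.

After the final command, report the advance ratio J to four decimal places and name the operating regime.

J = 1.8286, regime = windmill

set_propeller: D = 1.939 m, P = 1.12 m (p = P/D = 0.577617); state ← (V=0, rpm=0)
set_airspeed(75.25): V ← 75.25 m/s
adjust_airspeed(-12.59): V ← 75.25 -12.59 = 62.66 m/s
throttle_to(7331): rpm ← 7331
adjust_throttle(+1256): rpm ← 7331 +1256 = 8587
adjust_airspeed(+13.85): V ← 62.66 +13.85 = 76.51 m/s
set_airspeed(39.12): V ← 39.12 m/s
throttle_to(662): rpm ← 662
final state: V = 39.12 m/s, rpm = 662 → n = rpm/60 = 11.033333 rev/s
J = V / (n·D) = 39.12 / (11.033333 × 1.939) = 1.828581
regime bands: climb J<0.2888 | cruise [0.2888, 0.5776) | windmill J≥0.5776
J = 1.8286 → windmill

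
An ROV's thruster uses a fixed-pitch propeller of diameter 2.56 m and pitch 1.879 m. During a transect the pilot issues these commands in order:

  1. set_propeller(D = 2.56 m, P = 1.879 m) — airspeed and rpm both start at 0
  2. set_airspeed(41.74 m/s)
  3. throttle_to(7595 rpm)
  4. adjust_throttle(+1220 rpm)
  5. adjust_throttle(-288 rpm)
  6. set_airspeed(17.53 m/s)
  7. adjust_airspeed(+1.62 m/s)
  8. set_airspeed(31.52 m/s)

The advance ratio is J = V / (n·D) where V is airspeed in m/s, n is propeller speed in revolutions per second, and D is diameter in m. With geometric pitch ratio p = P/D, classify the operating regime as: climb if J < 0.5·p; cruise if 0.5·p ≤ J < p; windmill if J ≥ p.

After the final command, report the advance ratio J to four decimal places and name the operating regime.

set_propeller: D = 2.56 m, P = 1.879 m (p = P/D = 0.733984); state ← (V=0, rpm=0)
set_airspeed(41.74): V ← 41.74 m/s
throttle_to(7595): rpm ← 7595
adjust_throttle(+1220): rpm ← 7595 +1220 = 8815
adjust_throttle(-288): rpm ← 8815 -288 = 8527
set_airspeed(17.53): V ← 17.53 m/s
adjust_airspeed(+1.62): V ← 17.53 +1.62 = 19.15 m/s
set_airspeed(31.52): V ← 31.52 m/s
final state: V = 31.52 m/s, rpm = 8527 → n = rpm/60 = 142.116667 rev/s
J = V / (n·D) = 31.52 / (142.116667 × 2.56) = 0.086637
regime bands: climb J<0.3670 | cruise [0.3670, 0.7340) | windmill J≥0.7340
J = 0.0866 → climb

J = 0.0866, regime = climb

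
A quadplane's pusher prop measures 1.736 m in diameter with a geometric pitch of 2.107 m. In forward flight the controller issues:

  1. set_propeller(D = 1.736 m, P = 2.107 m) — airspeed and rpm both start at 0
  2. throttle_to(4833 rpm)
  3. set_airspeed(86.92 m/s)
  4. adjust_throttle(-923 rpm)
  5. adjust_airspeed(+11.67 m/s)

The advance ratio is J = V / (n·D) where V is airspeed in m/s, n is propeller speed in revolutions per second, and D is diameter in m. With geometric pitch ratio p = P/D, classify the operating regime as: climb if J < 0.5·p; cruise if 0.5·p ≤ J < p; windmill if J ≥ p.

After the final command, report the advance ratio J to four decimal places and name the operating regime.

set_propeller: D = 1.736 m, P = 2.107 m (p = P/D = 1.213710); state ← (V=0, rpm=0)
throttle_to(4833): rpm ← 4833
set_airspeed(86.92): V ← 86.92 m/s
adjust_throttle(-923): rpm ← 4833 -923 = 3910
adjust_airspeed(+11.67): V ← 86.92 +11.67 = 98.59 m/s
final state: V = 98.59 m/s, rpm = 3910 → n = rpm/60 = 65.166667 rev/s
J = V / (n·D) = 98.59 / (65.166667 × 1.736) = 0.871480
regime bands: climb J<0.6069 | cruise [0.6069, 1.2137) | windmill J≥1.2137
J = 0.8715 → cruise

J = 0.8715, regime = cruise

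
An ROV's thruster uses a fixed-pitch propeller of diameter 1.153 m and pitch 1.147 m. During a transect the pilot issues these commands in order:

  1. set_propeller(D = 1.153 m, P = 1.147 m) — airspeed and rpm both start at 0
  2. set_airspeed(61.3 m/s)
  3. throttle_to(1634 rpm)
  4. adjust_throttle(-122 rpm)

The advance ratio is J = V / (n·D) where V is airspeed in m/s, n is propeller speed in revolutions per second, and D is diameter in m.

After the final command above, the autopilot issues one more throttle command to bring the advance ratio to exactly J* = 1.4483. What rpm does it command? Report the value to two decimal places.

set_propeller: D = 1.153 m, P = 1.147 m (p = P/D = 0.994796); state ← (V=0, rpm=0)
set_airspeed(61.3): V ← 61.3 m/s
throttle_to(1634): rpm ← 1634
adjust_throttle(-122): rpm ← 1634 -122 = 1512
final state: V = 61.3 m/s, rpm = 1512 → n = rpm/60 = 25.200000 rev/s
target J* = 1.4483; solve J* = V/(n·D) for n: n = V/(J*·D) = 61.3/(1.4483 × 1.153) = 36.709007 rev/s
rpm = 60·n = 2202.540419

rpm = 2202.54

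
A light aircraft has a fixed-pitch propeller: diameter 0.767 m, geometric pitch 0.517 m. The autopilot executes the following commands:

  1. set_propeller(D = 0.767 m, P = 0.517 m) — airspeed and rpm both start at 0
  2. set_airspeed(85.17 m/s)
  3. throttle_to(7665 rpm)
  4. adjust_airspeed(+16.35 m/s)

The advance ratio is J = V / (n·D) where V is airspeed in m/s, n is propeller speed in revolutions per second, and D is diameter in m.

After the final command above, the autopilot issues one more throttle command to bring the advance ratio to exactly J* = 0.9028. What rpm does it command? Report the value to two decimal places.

set_propeller: D = 0.767 m, P = 0.517 m (p = P/D = 0.674055); state ← (V=0, rpm=0)
set_airspeed(85.17): V ← 85.17 m/s
throttle_to(7665): rpm ← 7665
adjust_airspeed(+16.35): V ← 85.17 +16.35 = 101.52 m/s
final state: V = 101.52 m/s, rpm = 7665 → n = rpm/60 = 127.750000 rev/s
target J* = 0.9028; solve J* = V/(n·D) for n: n = V/(J*·D) = 101.52/(0.9028 × 0.767) = 146.610372 rev/s
rpm = 60·n = 8796.622300

rpm = 8796.62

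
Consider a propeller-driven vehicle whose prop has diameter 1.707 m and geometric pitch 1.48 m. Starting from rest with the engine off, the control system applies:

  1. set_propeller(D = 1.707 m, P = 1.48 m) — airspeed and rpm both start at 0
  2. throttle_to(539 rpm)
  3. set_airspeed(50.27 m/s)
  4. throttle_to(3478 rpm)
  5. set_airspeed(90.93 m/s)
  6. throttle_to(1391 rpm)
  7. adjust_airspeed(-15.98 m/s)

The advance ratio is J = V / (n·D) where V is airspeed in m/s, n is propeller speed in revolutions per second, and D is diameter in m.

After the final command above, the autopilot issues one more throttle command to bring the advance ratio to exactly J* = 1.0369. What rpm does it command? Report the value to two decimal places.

set_propeller: D = 1.707 m, P = 1.48 m (p = P/D = 0.867018); state ← (V=0, rpm=0)
throttle_to(539): rpm ← 539
set_airspeed(50.27): V ← 50.27 m/s
throttle_to(3478): rpm ← 3478
set_airspeed(90.93): V ← 90.93 m/s
throttle_to(1391): rpm ← 1391
adjust_airspeed(-15.98): V ← 90.93 -15.98 = 74.95 m/s
final state: V = 74.95 m/s, rpm = 1391 → n = rpm/60 = 23.183333 rev/s
target J* = 1.0369; solve J* = V/(n·D) for n: n = V/(J*·D) = 74.95/(1.0369 × 1.707) = 42.344913 rev/s
rpm = 60·n = 2540.694761

rpm = 2540.69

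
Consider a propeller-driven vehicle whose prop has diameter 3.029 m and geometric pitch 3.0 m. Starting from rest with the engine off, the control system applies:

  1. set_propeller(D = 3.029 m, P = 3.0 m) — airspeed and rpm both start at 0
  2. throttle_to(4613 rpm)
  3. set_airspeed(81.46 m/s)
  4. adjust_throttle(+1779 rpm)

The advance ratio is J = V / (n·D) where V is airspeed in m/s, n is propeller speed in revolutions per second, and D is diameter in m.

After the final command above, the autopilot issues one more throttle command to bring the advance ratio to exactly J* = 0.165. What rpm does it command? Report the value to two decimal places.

set_propeller: D = 3.029 m, P = 3.0 m (p = P/D = 0.990426); state ← (V=0, rpm=0)
throttle_to(4613): rpm ← 4613
set_airspeed(81.46): V ← 81.46 m/s
adjust_throttle(+1779): rpm ← 4613 +1779 = 6392
final state: V = 81.46 m/s, rpm = 6392 → n = rpm/60 = 106.533333 rev/s
target J* = 0.165; solve J* = V/(n·D) for n: n = V/(J*·D) = 81.46/(0.165 × 3.029) = 162.990086 rev/s
rpm = 60·n = 9779.405144

rpm = 9779.41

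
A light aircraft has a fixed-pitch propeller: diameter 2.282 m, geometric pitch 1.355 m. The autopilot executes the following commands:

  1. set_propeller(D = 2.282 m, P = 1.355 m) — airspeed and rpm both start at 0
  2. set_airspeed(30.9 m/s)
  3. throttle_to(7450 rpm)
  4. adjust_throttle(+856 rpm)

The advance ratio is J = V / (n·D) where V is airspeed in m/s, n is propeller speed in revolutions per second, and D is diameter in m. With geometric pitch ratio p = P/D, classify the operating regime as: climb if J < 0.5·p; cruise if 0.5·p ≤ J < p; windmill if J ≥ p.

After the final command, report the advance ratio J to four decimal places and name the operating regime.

J = 0.0978, regime = climb

set_propeller: D = 2.282 m, P = 1.355 m (p = P/D = 0.593777); state ← (V=0, rpm=0)
set_airspeed(30.9): V ← 30.9 m/s
throttle_to(7450): rpm ← 7450
adjust_throttle(+856): rpm ← 7450 +856 = 8306
final state: V = 30.9 m/s, rpm = 8306 → n = rpm/60 = 138.433333 rev/s
J = V / (n·D) = 30.9 / (138.433333 × 2.282) = 0.097814
regime bands: climb J<0.2969 | cruise [0.2969, 0.5938) | windmill J≥0.5938
J = 0.0978 → climb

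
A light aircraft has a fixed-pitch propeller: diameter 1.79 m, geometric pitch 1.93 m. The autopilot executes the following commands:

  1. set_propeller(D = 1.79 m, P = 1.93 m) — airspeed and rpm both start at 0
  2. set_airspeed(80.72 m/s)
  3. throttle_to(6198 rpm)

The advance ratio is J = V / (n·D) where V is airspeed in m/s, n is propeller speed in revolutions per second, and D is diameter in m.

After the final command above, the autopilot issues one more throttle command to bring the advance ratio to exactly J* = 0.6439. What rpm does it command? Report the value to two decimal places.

rpm = 4202.05

set_propeller: D = 1.79 m, P = 1.93 m (p = P/D = 1.078212); state ← (V=0, rpm=0)
set_airspeed(80.72): V ← 80.72 m/s
throttle_to(6198): rpm ← 6198
final state: V = 80.72 m/s, rpm = 6198 → n = rpm/60 = 103.300000 rev/s
target J* = 0.6439; solve J* = V/(n·D) for n: n = V/(J*·D) = 80.72/(0.6439 × 1.79) = 70.034123 rev/s
rpm = 60·n = 4202.047405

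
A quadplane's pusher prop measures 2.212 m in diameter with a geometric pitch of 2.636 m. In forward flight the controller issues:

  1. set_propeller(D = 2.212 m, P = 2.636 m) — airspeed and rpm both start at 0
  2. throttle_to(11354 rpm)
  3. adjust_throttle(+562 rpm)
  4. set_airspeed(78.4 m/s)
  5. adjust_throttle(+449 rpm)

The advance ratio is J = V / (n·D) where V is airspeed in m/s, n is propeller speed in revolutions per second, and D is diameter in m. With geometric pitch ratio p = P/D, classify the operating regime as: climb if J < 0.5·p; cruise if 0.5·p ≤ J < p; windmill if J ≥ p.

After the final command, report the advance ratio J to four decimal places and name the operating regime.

J = 0.1720, regime = climb

set_propeller: D = 2.212 m, P = 2.636 m (p = P/D = 1.191682); state ← (V=0, rpm=0)
throttle_to(11354): rpm ← 11354
adjust_throttle(+562): rpm ← 11354 +562 = 11916
set_airspeed(78.4): V ← 78.4 m/s
adjust_throttle(+449): rpm ← 11916 +449 = 12365
final state: V = 78.4 m/s, rpm = 12365 → n = rpm/60 = 206.083333 rev/s
J = V / (n·D) = 78.4 / (206.083333 × 2.212) = 0.171984
regime bands: climb J<0.5958 | cruise [0.5958, 1.1917) | windmill J≥1.1917
J = 0.1720 → climb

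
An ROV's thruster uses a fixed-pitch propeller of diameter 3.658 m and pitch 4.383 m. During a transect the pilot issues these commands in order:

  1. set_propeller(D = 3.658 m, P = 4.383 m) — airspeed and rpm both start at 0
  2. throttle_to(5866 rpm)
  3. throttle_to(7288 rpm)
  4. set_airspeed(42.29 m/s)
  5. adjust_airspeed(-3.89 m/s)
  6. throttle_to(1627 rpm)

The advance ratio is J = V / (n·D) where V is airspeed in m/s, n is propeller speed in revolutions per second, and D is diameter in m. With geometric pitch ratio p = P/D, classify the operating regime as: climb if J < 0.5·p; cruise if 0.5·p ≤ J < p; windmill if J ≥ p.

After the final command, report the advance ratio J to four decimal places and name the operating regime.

set_propeller: D = 3.658 m, P = 4.383 m (p = P/D = 1.198196); state ← (V=0, rpm=0)
throttle_to(5866): rpm ← 5866
throttle_to(7288): rpm ← 7288
set_airspeed(42.29): V ← 42.29 m/s
adjust_airspeed(-3.89): V ← 42.29 -3.89 = 38.4 m/s
throttle_to(1627): rpm ← 1627
final state: V = 38.4 m/s, rpm = 1627 → n = rpm/60 = 27.116667 rev/s
J = V / (n·D) = 38.4 / (27.116667 × 3.658) = 0.387125
regime bands: climb J<0.5991 | cruise [0.5991, 1.1982) | windmill J≥1.1982
J = 0.3871 → climb

J = 0.3871, regime = climb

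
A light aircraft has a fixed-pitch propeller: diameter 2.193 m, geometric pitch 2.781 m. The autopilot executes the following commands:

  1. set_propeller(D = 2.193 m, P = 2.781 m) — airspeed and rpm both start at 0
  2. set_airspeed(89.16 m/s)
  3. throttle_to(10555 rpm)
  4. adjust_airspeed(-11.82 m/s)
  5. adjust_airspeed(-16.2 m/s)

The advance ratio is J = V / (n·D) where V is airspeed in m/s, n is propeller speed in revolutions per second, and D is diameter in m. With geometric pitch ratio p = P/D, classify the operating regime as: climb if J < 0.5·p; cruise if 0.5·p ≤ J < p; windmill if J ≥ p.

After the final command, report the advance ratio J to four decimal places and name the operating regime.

J = 0.1585, regime = climb

set_propeller: D = 2.193 m, P = 2.781 m (p = P/D = 1.268126); state ← (V=0, rpm=0)
set_airspeed(89.16): V ← 89.16 m/s
throttle_to(10555): rpm ← 10555
adjust_airspeed(-11.82): V ← 89.16 -11.82 = 77.34 m/s
adjust_airspeed(-16.2): V ← 77.34 -16.2 = 61.14 m/s
final state: V = 61.14 m/s, rpm = 10555 → n = rpm/60 = 175.916667 rev/s
J = V / (n·D) = 61.14 / (175.916667 × 2.193) = 0.158482
regime bands: climb J<0.6341 | cruise [0.6341, 1.2681) | windmill J≥1.2681
J = 0.1585 → climb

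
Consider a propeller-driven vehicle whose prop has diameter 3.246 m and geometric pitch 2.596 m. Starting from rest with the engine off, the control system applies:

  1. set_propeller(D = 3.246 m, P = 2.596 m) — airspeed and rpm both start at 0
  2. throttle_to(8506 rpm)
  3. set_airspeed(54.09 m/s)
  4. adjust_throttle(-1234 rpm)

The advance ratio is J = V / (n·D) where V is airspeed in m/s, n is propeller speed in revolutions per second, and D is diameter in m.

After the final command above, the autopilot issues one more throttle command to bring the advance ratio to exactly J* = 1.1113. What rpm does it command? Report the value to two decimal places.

set_propeller: D = 3.246 m, P = 2.596 m (p = P/D = 0.799754); state ← (V=0, rpm=0)
throttle_to(8506): rpm ← 8506
set_airspeed(54.09): V ← 54.09 m/s
adjust_throttle(-1234): rpm ← 8506 -1234 = 7272
final state: V = 54.09 m/s, rpm = 7272 → n = rpm/60 = 121.200000 rev/s
target J* = 1.1113; solve J* = V/(n·D) for n: n = V/(J*·D) = 54.09/(1.1113 × 3.246) = 14.994678 rev/s
rpm = 60·n = 899.680696

rpm = 899.68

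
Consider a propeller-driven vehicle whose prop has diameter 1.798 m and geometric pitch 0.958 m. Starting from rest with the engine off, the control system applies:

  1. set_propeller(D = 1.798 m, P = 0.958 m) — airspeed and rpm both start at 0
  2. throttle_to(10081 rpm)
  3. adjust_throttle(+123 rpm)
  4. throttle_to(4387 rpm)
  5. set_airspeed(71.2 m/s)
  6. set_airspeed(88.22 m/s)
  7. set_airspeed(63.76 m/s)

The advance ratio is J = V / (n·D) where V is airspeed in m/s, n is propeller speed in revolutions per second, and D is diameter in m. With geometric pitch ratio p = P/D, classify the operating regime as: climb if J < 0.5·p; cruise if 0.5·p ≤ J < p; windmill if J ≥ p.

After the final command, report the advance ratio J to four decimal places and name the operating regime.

set_propeller: D = 1.798 m, P = 0.958 m (p = P/D = 0.532814); state ← (V=0, rpm=0)
throttle_to(10081): rpm ← 10081
adjust_throttle(+123): rpm ← 10081 +123 = 10204
throttle_to(4387): rpm ← 4387
set_airspeed(71.2): V ← 71.2 m/s
set_airspeed(88.22): V ← 88.22 m/s
set_airspeed(63.76): V ← 63.76 m/s
final state: V = 63.76 m/s, rpm = 4387 → n = rpm/60 = 73.116667 rev/s
J = V / (n·D) = 63.76 / (73.116667 × 1.798) = 0.485001
regime bands: climb J<0.2664 | cruise [0.2664, 0.5328) | windmill J≥0.5328
J = 0.4850 → cruise

J = 0.4850, regime = cruise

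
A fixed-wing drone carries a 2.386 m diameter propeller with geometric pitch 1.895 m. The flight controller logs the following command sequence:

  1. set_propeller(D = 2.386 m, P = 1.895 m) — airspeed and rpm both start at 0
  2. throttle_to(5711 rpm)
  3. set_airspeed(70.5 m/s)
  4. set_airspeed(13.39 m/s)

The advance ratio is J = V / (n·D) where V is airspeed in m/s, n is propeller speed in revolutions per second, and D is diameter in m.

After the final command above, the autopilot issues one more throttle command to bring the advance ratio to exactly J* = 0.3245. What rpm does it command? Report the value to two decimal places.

rpm = 1037.64

set_propeller: D = 2.386 m, P = 1.895 m (p = P/D = 0.794216); state ← (V=0, rpm=0)
throttle_to(5711): rpm ← 5711
set_airspeed(70.5): V ← 70.5 m/s
set_airspeed(13.39): V ← 13.39 m/s
final state: V = 13.39 m/s, rpm = 5711 → n = rpm/60 = 95.183333 rev/s
target J* = 0.3245; solve J* = V/(n·D) for n: n = V/(J*·D) = 13.39/(0.3245 × 2.386) = 17.293999 rev/s
rpm = 60·n = 1037.639957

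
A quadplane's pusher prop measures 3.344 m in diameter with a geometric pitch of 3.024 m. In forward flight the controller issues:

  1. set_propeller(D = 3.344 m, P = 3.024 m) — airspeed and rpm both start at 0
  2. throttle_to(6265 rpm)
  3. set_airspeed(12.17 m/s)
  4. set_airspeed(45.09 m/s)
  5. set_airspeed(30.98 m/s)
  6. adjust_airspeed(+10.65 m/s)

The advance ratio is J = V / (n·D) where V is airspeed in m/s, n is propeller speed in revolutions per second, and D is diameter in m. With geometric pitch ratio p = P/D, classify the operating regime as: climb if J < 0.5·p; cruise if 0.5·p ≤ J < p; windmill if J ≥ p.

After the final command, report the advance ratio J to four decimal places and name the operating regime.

J = 0.1192, regime = climb

set_propeller: D = 3.344 m, P = 3.024 m (p = P/D = 0.904306); state ← (V=0, rpm=0)
throttle_to(6265): rpm ← 6265
set_airspeed(12.17): V ← 12.17 m/s
set_airspeed(45.09): V ← 45.09 m/s
set_airspeed(30.98): V ← 30.98 m/s
adjust_airspeed(+10.65): V ← 30.98 +10.65 = 41.63 m/s
final state: V = 41.63 m/s, rpm = 6265 → n = rpm/60 = 104.416667 rev/s
J = V / (n·D) = 41.63 / (104.416667 × 3.344) = 0.119226
regime bands: climb J<0.4522 | cruise [0.4522, 0.9043) | windmill J≥0.9043
J = 0.1192 → climb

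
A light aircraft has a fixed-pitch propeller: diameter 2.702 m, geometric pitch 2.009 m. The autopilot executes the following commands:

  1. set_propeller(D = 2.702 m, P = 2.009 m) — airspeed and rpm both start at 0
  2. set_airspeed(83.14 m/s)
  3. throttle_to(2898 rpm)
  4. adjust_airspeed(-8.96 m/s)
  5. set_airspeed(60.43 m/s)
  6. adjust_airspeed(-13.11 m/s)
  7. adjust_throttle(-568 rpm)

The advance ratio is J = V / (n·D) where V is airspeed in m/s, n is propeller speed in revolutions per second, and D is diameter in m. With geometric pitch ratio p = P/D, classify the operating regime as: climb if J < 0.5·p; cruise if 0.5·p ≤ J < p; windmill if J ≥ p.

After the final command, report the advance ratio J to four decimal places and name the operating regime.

J = 0.4510, regime = cruise

set_propeller: D = 2.702 m, P = 2.009 m (p = P/D = 0.743523); state ← (V=0, rpm=0)
set_airspeed(83.14): V ← 83.14 m/s
throttle_to(2898): rpm ← 2898
adjust_airspeed(-8.96): V ← 83.14 -8.96 = 74.18 m/s
set_airspeed(60.43): V ← 60.43 m/s
adjust_airspeed(-13.11): V ← 60.43 -13.11 = 47.32 m/s
adjust_throttle(-568): rpm ← 2898 -568 = 2330
final state: V = 47.32 m/s, rpm = 2330 → n = rpm/60 = 38.833333 rev/s
J = V / (n·D) = 47.32 / (38.833333 × 2.702) = 0.450977
regime bands: climb J<0.3718 | cruise [0.3718, 0.7435) | windmill J≥0.7435
J = 0.4510 → cruise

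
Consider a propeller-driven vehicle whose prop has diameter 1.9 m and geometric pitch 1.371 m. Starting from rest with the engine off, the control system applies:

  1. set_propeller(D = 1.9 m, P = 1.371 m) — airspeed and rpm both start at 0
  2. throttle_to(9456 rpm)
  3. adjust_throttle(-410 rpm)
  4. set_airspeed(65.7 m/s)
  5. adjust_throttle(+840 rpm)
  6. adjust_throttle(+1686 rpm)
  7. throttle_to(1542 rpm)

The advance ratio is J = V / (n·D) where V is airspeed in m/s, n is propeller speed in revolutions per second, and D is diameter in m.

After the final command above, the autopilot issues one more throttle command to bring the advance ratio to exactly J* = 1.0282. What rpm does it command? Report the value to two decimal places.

rpm = 2017.83

set_propeller: D = 1.9 m, P = 1.371 m (p = P/D = 0.721579); state ← (V=0, rpm=0)
throttle_to(9456): rpm ← 9456
adjust_throttle(-410): rpm ← 9456 -410 = 9046
set_airspeed(65.7): V ← 65.7 m/s
adjust_throttle(+840): rpm ← 9046 +840 = 9886
adjust_throttle(+1686): rpm ← 9886 +1686 = 11572
throttle_to(1542): rpm ← 1542
final state: V = 65.7 m/s, rpm = 1542 → n = rpm/60 = 25.700000 rev/s
target J* = 1.0282; solve J* = V/(n·D) for n: n = V/(J*·D) = 65.7/(1.0282 × 1.9) = 33.630565 rev/s
rpm = 60·n = 2017.833925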